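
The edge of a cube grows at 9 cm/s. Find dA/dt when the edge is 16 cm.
1728 cm²/s

A = 6s²
dA/dt = 12s · ds/dt = 12·16·9 = 1728 cm²/s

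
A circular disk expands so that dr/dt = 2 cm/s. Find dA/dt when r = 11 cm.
44π cm²/s

A = πr²
dA/dt = 2πr · dr/dt = 2π(11)(2) = 44π cm²/s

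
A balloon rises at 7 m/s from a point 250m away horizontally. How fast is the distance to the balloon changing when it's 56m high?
196√16409/16409 ≈ 1.53 m/s

z² = 250² + y²
z = √(250² + 56²) = 2√16409
dz/dt = y/z · dy/dt = 56/(2√16409) · 7 = 196√16409/16409 ≈ 1.53 m/s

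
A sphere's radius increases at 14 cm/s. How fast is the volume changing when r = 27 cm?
40824π cm³/s

V = (4/3)πr³
dV/dt = dV/dr · dr/dt = 4πr² · 14
At r = 27: dV/dt = 40824π cm³/s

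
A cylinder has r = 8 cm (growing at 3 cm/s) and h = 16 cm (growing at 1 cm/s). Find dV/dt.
832π cm³/s

V = πr²h
dV/dt = 2πrh·dr/dt + πr²·dh/dt
= 2π(8)(16)(3) + π(8)²(1)
= 832π cm³/s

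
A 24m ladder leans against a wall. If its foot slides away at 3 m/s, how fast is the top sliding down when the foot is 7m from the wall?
21√527/527 ≈ 0.9148 m/s

x² + y² = 24²
2x·dx/dt + 2y·dy/dt = 0
dy/dt = -x/y · dx/dt = -7/√527 · 3 = -21√527/527 m/s
The top is descending at 21√527/527 ≈ 0.9148 m/s.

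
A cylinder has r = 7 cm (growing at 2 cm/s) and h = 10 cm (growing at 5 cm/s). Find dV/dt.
525π cm³/s

V = πr²h
dV/dt = 2πrh·dr/dt + πr²·dh/dt
= 2π(7)(10)(2) + π(7)²(5)
= 525π cm³/s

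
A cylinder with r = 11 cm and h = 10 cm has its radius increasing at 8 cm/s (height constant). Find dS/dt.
512π cm²/s

S = 2πrh + 2πr² (lateral + bases)
dS/dt = (2πh + 4πr)·dr/dt = (2π·10 + 4π·11)·8
= 512π cm²/s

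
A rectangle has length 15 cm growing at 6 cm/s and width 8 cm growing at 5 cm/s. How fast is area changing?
123 cm²/s

A = lw
dA/dt = w·dl/dt + l·dw/dt = 8·6 + 15·5 = 123 cm²/s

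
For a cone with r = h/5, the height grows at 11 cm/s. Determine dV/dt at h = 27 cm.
8019π/25 cm³/s

V = (1/3)π(h/5)²h = πh³/75
dV/dt = πh²/25 · 11
At h = 27: dV/dt = 8019π/25 cm³/s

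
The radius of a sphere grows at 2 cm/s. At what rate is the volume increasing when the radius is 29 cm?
6728π cm³/s

V = (4/3)πr³
dV/dt = dV/dr · dr/dt = 4πr² · 2
At r = 29: dV/dt = 6728π cm³/s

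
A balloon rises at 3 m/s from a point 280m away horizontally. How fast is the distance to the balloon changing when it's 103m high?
309√89009/89009 ≈ 1.036 m/s

z² = 280² + y²
z = √(280² + 103²) = √89009
dz/dt = y/z · dy/dt = 103/√89009 · 3 = 309√89009/89009 ≈ 1.036 m/s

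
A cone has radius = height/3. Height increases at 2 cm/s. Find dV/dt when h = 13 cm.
338π/9 cm³/s

V = (1/3)π(h/3)²h = πh³/27
dV/dt = πh²/9 · 2
At h = 13: dV/dt = 338π/9 cm³/s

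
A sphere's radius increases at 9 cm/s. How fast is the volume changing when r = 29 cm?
30276π cm³/s

V = (4/3)πr³
dV/dt = dV/dr · dr/dt = 4πr² · 9
At r = 29: dV/dt = 30276π cm³/s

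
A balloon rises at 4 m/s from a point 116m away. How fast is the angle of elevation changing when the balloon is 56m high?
0.027965 rad/s

tan(θ) = y/116
sec²(θ) · dθ/dt = (1/116) · dy/dt
dθ/dt = cos²(θ)/116 · 4 = 116/(116² + 56²) · 4
dθ/dt = 0.027965 rad/s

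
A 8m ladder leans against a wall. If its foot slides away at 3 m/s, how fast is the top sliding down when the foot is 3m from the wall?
9√55/55 ≈ 1.214 m/s

x² + y² = 8²
2x·dx/dt + 2y·dy/dt = 0
dy/dt = -x/y · dx/dt = -3/√55 · 3 = -9√55/55 m/s
The top is descending at 9√55/55 ≈ 1.214 m/s.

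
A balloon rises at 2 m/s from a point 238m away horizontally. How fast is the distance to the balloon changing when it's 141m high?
282√3061/15305 ≈ 1.019 m/s

z² = 238² + y²
z = √(238² + 141²) = 5√3061
dz/dt = y/z · dy/dt = 141/(5√3061) · 2 = 282√3061/15305 ≈ 1.019 m/s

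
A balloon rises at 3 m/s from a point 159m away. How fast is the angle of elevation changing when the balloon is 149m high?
0.010046 rad/s

tan(θ) = y/159
sec²(θ) · dθ/dt = (1/159) · dy/dt
dθ/dt = cos²(θ)/159 · 3 = 159/(159² + 149²) · 3
dθ/dt = 0.010046 rad/s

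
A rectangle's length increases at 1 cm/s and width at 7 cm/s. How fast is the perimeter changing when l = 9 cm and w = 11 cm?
16 cm/s

P = 2(l + w)
dP/dt = 2(dl/dt + dw/dt) = 2(1 + 7) = 16 cm/s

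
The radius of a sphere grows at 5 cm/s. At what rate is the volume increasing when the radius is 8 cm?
1280π cm³/s

V = (4/3)πr³
dV/dt = dV/dr · dr/dt = 4πr² · 5
At r = 8: dV/dt = 1280π cm³/s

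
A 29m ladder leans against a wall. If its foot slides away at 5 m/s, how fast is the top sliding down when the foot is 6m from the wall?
6√805/161 ≈ 1.057 m/s

x² + y² = 29²
2x·dx/dt + 2y·dy/dt = 0
dy/dt = -x/y · dx/dt = -6/√805 · 5 = -6√805/161 m/s
The top is descending at 6√805/161 ≈ 1.057 m/s.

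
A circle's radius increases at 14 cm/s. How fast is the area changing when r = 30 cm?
840π cm²/s

A = πr²
dA/dt = 2πr · dr/dt = 2π(30)(14) = 840π cm²/s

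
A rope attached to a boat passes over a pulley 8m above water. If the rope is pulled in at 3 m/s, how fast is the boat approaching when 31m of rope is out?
31√897/299 ≈ 3.105 m/s

rope² = x² + 8²
x = √(31² - 8²) = √897
dx/dt = (rope/x) · d(rope)/dt = (31/√897) · (-3) = -31√897/299 m/s
The boat approaches at 31√897/299 ≈ 3.105 m/s.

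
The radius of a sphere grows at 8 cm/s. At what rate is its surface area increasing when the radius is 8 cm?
512π cm²/s

S = 4πr²
dS/dt = dS/dr · dr/dt = 8πr · 8
At r = 8: dS/dt = 512π cm²/s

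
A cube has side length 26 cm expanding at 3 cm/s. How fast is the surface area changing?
936 cm²/s

A = 6s²
dA/dt = 12s · ds/dt = 12·26·3 = 936 cm²/s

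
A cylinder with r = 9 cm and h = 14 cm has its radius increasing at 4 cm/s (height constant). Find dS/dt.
256π cm²/s

S = 2πrh + 2πr² (lateral + bases)
dS/dt = (2πh + 4πr)·dr/dt = (2π·14 + 4π·9)·4
= 256π cm²/s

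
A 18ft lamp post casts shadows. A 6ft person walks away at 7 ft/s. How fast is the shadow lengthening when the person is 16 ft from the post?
7/2 ft/s

By similar triangles: 18/(x+s) = 6/s
Solving: s = 6x/12
ds/dt = 6/12 · dx/dt = 1/2 · 7 = 7/2 ft/s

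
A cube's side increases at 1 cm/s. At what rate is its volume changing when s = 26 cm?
2028 cm³/s

V = s³
dV/dt = 3s² · ds/dt = 3·26²·1 = 2028 cm³/s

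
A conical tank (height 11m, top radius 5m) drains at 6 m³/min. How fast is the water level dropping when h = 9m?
242/(675π) ≈ 0.1141 m/min

r/h = 5/11, so r = (5/11)h
V = (1/3)πr²h = (1/3)π((5/11)h)²h = (25/363)πh³
dV/dh = (25/121)πh²
dh/dt = (dV/dt)/(dV/dh) = -6/((25/121)π·9²) = -242/(675π) m/min
The level is dropping at 242/(675π) ≈ 0.1141 m/min.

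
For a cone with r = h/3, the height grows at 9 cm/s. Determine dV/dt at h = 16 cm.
256π cm³/s

V = (1/3)π(h/3)²h = πh³/27
dV/dt = πh²/9 · 9
At h = 16: dV/dt = 256π cm³/s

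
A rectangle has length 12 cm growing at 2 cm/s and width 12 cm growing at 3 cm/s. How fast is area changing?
60 cm²/s

A = lw
dA/dt = w·dl/dt + l·dw/dt = 12·2 + 12·3 = 60 cm²/s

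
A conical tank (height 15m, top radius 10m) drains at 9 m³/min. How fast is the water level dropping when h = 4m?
81/(64π) ≈ 0.4029 m/min

r/h = 10/15, so r = (2/3)h
V = (1/3)πr²h = (1/3)π((2/3)h)²h = (4/27)πh³
dV/dh = (4/9)πh²
dh/dt = (dV/dt)/(dV/dh) = -9/((4/9)π·4²) = -81/(64π) m/min
The level is dropping at 81/(64π) ≈ 0.4029 m/min.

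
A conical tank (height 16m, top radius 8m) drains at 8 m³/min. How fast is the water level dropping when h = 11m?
32/(121π) ≈ 0.08418 m/min

r/h = 8/16, so r = (1/2)h
V = (1/3)πr²h = (1/3)π((1/2)h)²h = (1/12)πh³
dV/dh = (1/4)πh²
dh/dt = (dV/dt)/(dV/dh) = -8/((1/4)π·11²) = -32/(121π) m/min
The level is dropping at 32/(121π) ≈ 0.08418 m/min.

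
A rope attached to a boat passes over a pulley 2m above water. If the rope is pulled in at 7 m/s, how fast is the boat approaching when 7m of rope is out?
49√5/15 ≈ 7.304 m/s

rope² = x² + 2²
x = √(7² - 2²) = 3√5
dx/dt = (rope/x) · d(rope)/dt = (7/(3√5)) · (-7) = -49√5/15 m/s
The boat approaches at 49√5/15 ≈ 7.304 m/s.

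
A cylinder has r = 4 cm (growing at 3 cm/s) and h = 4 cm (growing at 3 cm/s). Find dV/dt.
144π cm³/s

V = πr²h
dV/dt = 2πrh·dr/dt + πr²·dh/dt
= 2π(4)(4)(3) + π(4)²(3)
= 144π cm³/s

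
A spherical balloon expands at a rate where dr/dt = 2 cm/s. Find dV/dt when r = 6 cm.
288π cm³/s

V = (4/3)πr³
dV/dt = dV/dr · dr/dt = 4πr² · 2
At r = 6: dV/dt = 288π cm³/s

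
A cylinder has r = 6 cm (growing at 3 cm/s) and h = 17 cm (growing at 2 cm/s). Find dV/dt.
684π cm³/s

V = πr²h
dV/dt = 2πrh·dr/dt + πr²·dh/dt
= 2π(6)(17)(3) + π(6)²(2)
= 684π cm³/s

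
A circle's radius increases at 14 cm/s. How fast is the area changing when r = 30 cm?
840π cm²/s

A = πr²
dA/dt = 2πr · dr/dt = 2π(30)(14) = 840π cm²/s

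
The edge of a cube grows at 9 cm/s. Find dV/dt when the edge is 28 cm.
21168 cm³/s

V = s³
dV/dt = 3s² · ds/dt = 3·28²·9 = 21168 cm³/s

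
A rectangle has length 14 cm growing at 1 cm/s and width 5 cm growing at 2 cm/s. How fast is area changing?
33 cm²/s

A = lw
dA/dt = w·dl/dt + l·dw/dt = 5·1 + 14·2 = 33 cm²/s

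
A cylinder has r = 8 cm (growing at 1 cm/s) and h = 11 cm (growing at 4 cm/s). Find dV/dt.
432π cm³/s

V = πr²h
dV/dt = 2πrh·dr/dt + πr²·dh/dt
= 2π(8)(11)(1) + π(8)²(4)
= 432π cm³/s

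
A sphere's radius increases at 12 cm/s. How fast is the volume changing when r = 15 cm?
10800π cm³/s

V = (4/3)πr³
dV/dt = dV/dr · dr/dt = 4πr² · 12
At r = 15: dV/dt = 10800π cm³/s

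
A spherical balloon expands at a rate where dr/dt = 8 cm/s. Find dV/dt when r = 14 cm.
6272π cm³/s

V = (4/3)πr³
dV/dt = dV/dr · dr/dt = 4πr² · 8
At r = 14: dV/dt = 6272π cm³/s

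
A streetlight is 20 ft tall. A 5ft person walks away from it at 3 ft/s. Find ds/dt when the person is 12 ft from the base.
1 ft/s

By similar triangles: 20/(x+s) = 5/s
Solving: s = 5x/15
ds/dt = 5/15 · dx/dt = 1/3 · 3 = 1 ft/s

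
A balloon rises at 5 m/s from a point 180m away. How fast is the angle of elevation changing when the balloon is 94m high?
0.021826 rad/s

tan(θ) = y/180
sec²(θ) · dθ/dt = (1/180) · dy/dt
dθ/dt = cos²(θ)/180 · 5 = 180/(180² + 94²) · 5
dθ/dt = 0.021826 rad/s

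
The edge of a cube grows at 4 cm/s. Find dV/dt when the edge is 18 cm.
3888 cm³/s

V = s³
dV/dt = 3s² · ds/dt = 3·18²·4 = 3888 cm³/s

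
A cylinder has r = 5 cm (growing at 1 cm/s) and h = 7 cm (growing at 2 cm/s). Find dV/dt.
120π cm³/s

V = πr²h
dV/dt = 2πrh·dr/dt + πr²·dh/dt
= 2π(5)(7)(1) + π(5)²(2)
= 120π cm³/s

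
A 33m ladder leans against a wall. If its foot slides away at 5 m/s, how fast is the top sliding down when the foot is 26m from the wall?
130√413/413 ≈ 6.397 m/s

x² + y² = 33²
2x·dx/dt + 2y·dy/dt = 0
dy/dt = -x/y · dx/dt = -26/√413 · 5 = -130√413/413 m/s
The top is descending at 130√413/413 ≈ 6.397 m/s.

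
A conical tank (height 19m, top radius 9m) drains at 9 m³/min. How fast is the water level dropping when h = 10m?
361/(900π) ≈ 0.1277 m/min

r/h = 9/19, so r = (9/19)h
V = (1/3)πr²h = (1/3)π((9/19)h)²h = (27/361)πh³
dV/dh = (81/361)πh²
dh/dt = (dV/dt)/(dV/dh) = -9/((81/361)π·10²) = -361/(900π) m/min
The level is dropping at 361/(900π) ≈ 0.1277 m/min.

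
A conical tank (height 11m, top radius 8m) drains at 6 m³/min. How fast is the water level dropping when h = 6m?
121/(384π) ≈ 0.1003 m/min

r/h = 8/11, so r = (8/11)h
V = (1/3)πr²h = (1/3)π((8/11)h)²h = (64/363)πh³
dV/dh = (64/121)πh²
dh/dt = (dV/dt)/(dV/dh) = -6/((64/121)π·6²) = -121/(384π) m/min
The level is dropping at 121/(384π) ≈ 0.1003 m/min.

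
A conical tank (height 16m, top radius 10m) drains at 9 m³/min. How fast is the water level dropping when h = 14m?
144/(1225π) ≈ 0.03742 m/min

r/h = 10/16, so r = (5/8)h
V = (1/3)πr²h = (1/3)π((5/8)h)²h = (25/192)πh³
dV/dh = (25/64)πh²
dh/dt = (dV/dt)/(dV/dh) = -9/((25/64)π·14²) = -144/(1225π) m/min
The level is dropping at 144/(1225π) ≈ 0.03742 m/min.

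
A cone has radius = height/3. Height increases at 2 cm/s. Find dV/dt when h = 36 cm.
288π cm³/s

V = (1/3)π(h/3)²h = πh³/27
dV/dt = πh²/9 · 2
At h = 36: dV/dt = 288π cm³/s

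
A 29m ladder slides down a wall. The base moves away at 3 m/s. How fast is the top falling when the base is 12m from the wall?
36√697/697 ≈ 1.364 m/s

x² + y² = 29²
2x·dx/dt + 2y·dy/dt = 0
dy/dt = -x/y · dx/dt = -12/√697 · 3 = -36√697/697 m/s
The top is descending at 36√697/697 ≈ 1.364 m/s.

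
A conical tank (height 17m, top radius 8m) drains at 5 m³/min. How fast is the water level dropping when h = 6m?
1445/(2304π) ≈ 0.1996 m/min

r/h = 8/17, so r = (8/17)h
V = (1/3)πr²h = (1/3)π((8/17)h)²h = (64/867)πh³
dV/dh = (64/289)πh²
dh/dt = (dV/dt)/(dV/dh) = -5/((64/289)π·6²) = -1445/(2304π) m/min
The level is dropping at 1445/(2304π) ≈ 0.1996 m/min.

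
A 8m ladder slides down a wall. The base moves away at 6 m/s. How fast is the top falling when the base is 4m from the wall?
2√3 ≈ 3.464 m/s

x² + y² = 8²
2x·dx/dt + 2y·dy/dt = 0
dy/dt = -x/y · dx/dt = -4/(4√3) · 6 = -2√3 m/s
The top is descending at 2√3 ≈ 3.464 m/s.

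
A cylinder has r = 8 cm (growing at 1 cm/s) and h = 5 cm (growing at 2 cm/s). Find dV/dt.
208π cm³/s

V = πr²h
dV/dt = 2πrh·dr/dt + πr²·dh/dt
= 2π(8)(5)(1) + π(8)²(2)
= 208π cm³/s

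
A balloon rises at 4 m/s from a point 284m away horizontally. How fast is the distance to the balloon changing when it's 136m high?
136√6197/6197 ≈ 1.728 m/s

z² = 284² + y²
z = √(284² + 136²) = 4√6197
dz/dt = y/z · dy/dt = 136/(4√6197) · 4 = 136√6197/6197 ≈ 1.728 m/s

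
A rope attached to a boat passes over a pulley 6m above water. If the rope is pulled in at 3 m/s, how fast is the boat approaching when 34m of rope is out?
51√70/140 ≈ 3.048 m/s

rope² = x² + 6²
x = √(34² - 6²) = 4√70
dx/dt = (rope/x) · d(rope)/dt = (34/(4√70)) · (-3) = -51√70/140 m/s
The boat approaches at 51√70/140 ≈ 3.048 m/s.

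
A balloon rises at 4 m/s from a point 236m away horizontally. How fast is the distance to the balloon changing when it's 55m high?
220√58721/58721 ≈ 0.9079 m/s

z² = 236² + y²
z = √(236² + 55²) = √58721
dz/dt = y/z · dy/dt = 55/√58721 · 4 = 220√58721/58721 ≈ 0.9079 m/s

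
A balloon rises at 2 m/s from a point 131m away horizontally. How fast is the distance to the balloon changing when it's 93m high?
93√25810/12905 ≈ 1.158 m/s

z² = 131² + y²
z = √(131² + 93²) = √25810
dz/dt = y/z · dy/dt = 93/√25810 · 2 = 93√25810/12905 ≈ 1.158 m/s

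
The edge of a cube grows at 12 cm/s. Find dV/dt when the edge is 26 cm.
24336 cm³/s

V = s³
dV/dt = 3s² · ds/dt = 3·26²·12 = 24336 cm³/s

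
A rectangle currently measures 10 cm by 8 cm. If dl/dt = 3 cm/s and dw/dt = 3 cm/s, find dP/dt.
12 cm/s

P = 2(l + w)
dP/dt = 2(dl/dt + dw/dt) = 2(3 + 3) = 12 cm/s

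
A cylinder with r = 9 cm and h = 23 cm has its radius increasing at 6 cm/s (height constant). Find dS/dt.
492π cm²/s

S = 2πrh + 2πr² (lateral + bases)
dS/dt = (2πh + 4πr)·dr/dt = (2π·23 + 4π·9)·6
= 492π cm²/s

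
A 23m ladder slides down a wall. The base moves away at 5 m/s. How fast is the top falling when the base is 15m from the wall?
75√19/76 ≈ 4.302 m/s

x² + y² = 23²
2x·dx/dt + 2y·dy/dt = 0
dy/dt = -x/y · dx/dt = -15/(4√19) · 5 = -75√19/76 m/s
The top is descending at 75√19/76 ≈ 4.302 m/s.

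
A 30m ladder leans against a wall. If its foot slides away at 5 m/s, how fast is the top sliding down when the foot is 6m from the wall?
5√6/12 ≈ 1.021 m/s

x² + y² = 30²
2x·dx/dt + 2y·dy/dt = 0
dy/dt = -x/y · dx/dt = -6/(12√6) · 5 = -5√6/12 m/s
The top is descending at 5√6/12 ≈ 1.021 m/s.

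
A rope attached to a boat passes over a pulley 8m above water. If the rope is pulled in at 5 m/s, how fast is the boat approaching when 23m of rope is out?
23√465/93 ≈ 5.333 m/s

rope² = x² + 8²
x = √(23² - 8²) = √465
dx/dt = (rope/x) · d(rope)/dt = (23/√465) · (-5) = -23√465/93 m/s
The boat approaches at 23√465/93 ≈ 5.333 m/s.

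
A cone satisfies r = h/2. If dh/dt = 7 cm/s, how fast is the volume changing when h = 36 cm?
2268π cm³/s

V = (1/3)π(h/2)²h = πh³/12
dV/dt = πh²/4 · 7
At h = 36: dV/dt = 2268π cm³/s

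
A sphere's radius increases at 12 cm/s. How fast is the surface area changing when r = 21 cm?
2016π cm²/s

S = 4πr²
dS/dt = dS/dr · dr/dt = 8πr · 12
At r = 21: dS/dt = 2016π cm²/s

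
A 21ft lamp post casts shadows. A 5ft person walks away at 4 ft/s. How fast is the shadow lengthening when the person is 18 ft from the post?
5/4 ft/s

By similar triangles: 21/(x+s) = 5/s
Solving: s = 5x/16
ds/dt = 5/16 · dx/dt = 5/16 · 4 = 5/4 ft/s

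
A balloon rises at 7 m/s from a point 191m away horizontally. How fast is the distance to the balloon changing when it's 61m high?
427√40202/40202 ≈ 2.13 m/s

z² = 191² + y²
z = √(191² + 61²) = √40202
dz/dt = y/z · dy/dt = 61/√40202 · 7 = 427√40202/40202 ≈ 2.13 m/s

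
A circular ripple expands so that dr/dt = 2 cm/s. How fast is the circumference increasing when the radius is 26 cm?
4π cm/s

C = 2πr
dC/dt = 2π · dr/dt = 2π · 2 = 4π cm/s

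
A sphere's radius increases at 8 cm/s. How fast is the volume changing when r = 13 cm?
5408π cm³/s

V = (4/3)πr³
dV/dt = dV/dr · dr/dt = 4πr² · 8
At r = 13: dV/dt = 5408π cm³/s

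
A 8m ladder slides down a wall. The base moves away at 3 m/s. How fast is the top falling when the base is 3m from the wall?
9√55/55 ≈ 1.214 m/s

x² + y² = 8²
2x·dx/dt + 2y·dy/dt = 0
dy/dt = -x/y · dx/dt = -3/√55 · 3 = -9√55/55 m/s
The top is descending at 9√55/55 ≈ 1.214 m/s.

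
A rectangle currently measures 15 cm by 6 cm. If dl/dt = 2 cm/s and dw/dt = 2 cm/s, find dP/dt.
8 cm/s

P = 2(l + w)
dP/dt = 2(dl/dt + dw/dt) = 2(2 + 2) = 8 cm/s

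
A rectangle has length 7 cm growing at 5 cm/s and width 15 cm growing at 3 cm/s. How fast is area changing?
96 cm²/s

A = lw
dA/dt = w·dl/dt + l·dw/dt = 15·5 + 7·3 = 96 cm²/s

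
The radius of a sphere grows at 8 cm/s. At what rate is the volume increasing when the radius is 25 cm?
20000π cm³/s

V = (4/3)πr³
dV/dt = dV/dr · dr/dt = 4πr² · 8
At r = 25: dV/dt = 20000π cm³/s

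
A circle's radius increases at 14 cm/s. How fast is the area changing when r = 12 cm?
336π cm²/s

A = πr²
dA/dt = 2πr · dr/dt = 2π(12)(14) = 336π cm²/s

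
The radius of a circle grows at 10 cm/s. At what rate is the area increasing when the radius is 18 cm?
360π cm²/s

A = πr²
dA/dt = 2πr · dr/dt = 2π(18)(10) = 360π cm²/s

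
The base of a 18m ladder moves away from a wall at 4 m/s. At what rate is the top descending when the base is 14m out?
7√2/2 ≈ 4.95 m/s

x² + y² = 18²
2x·dx/dt + 2y·dy/dt = 0
dy/dt = -x/y · dx/dt = -14/(8√2) · 4 = -7√2/2 m/s
The top is descending at 7√2/2 ≈ 4.95 m/s.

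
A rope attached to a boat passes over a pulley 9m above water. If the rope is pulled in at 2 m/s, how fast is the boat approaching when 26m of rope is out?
52√595/595 ≈ 2.132 m/s

rope² = x² + 9²
x = √(26² - 9²) = √595
dx/dt = (rope/x) · d(rope)/dt = (26/√595) · (-2) = -52√595/595 m/s
The boat approaches at 52√595/595 ≈ 2.132 m/s.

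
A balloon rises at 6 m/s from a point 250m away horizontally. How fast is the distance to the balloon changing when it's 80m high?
48√689/689 ≈ 1.829 m/s

z² = 250² + y²
z = √(250² + 80²) = 10√689
dz/dt = y/z · dy/dt = 80/(10√689) · 6 = 48√689/689 ≈ 1.829 m/s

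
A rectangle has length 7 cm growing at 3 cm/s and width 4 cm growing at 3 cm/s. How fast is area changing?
33 cm²/s

A = lw
dA/dt = w·dl/dt + l·dw/dt = 4·3 + 7·3 = 33 cm²/s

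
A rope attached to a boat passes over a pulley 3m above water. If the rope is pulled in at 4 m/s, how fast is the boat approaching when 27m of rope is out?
9√5/5 ≈ 4.025 m/s

rope² = x² + 3²
x = √(27² - 3²) = 12√5
dx/dt = (rope/x) · d(rope)/dt = (27/(12√5)) · (-4) = -9√5/5 m/s
The boat approaches at 9√5/5 ≈ 4.025 m/s.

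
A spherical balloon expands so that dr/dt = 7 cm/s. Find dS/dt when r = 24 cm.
1344π cm²/s

S = 4πr²
dS/dt = dS/dr · dr/dt = 8πr · 7
At r = 24: dS/dt = 1344π cm²/s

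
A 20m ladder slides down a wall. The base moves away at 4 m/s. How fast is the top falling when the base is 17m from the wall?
68√111/111 ≈ 6.454 m/s

x² + y² = 20²
2x·dx/dt + 2y·dy/dt = 0
dy/dt = -x/y · dx/dt = -17/√111 · 4 = -68√111/111 m/s
The top is descending at 68√111/111 ≈ 6.454 m/s.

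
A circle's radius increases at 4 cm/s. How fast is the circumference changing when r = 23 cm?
8π cm/s

C = 2πr
dC/dt = 2π · dr/dt = 2π · 4 = 8π cm/s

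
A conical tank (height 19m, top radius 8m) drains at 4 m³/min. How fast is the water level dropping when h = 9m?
361/(1296π) ≈ 0.08867 m/min

r/h = 8/19, so r = (8/19)h
V = (1/3)πr²h = (1/3)π((8/19)h)²h = (64/1083)πh³
dV/dh = (64/361)πh²
dh/dt = (dV/dt)/(dV/dh) = -4/((64/361)π·9²) = -361/(1296π) m/min
The level is dropping at 361/(1296π) ≈ 0.08867 m/min.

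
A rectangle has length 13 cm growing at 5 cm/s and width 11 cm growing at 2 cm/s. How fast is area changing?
81 cm²/s

A = lw
dA/dt = w·dl/dt + l·dw/dt = 11·5 + 13·2 = 81 cm²/s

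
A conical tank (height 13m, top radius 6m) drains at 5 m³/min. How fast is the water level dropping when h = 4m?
845/(576π) ≈ 0.467 m/min

r/h = 6/13, so r = (6/13)h
V = (1/3)πr²h = (1/3)π((6/13)h)²h = (12/169)πh³
dV/dh = (36/169)πh²
dh/dt = (dV/dt)/(dV/dh) = -5/((36/169)π·4²) = -845/(576π) m/min
The level is dropping at 845/(576π) ≈ 0.467 m/min.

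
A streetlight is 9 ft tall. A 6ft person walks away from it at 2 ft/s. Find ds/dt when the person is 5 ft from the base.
4 ft/s

By similar triangles: 9/(x+s) = 6/s
Solving: s = 6x/3
ds/dt = 6/3 · dx/dt = 2 · 2 = 4 ft/s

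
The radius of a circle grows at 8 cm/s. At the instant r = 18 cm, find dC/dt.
16π cm/s

C = 2πr
dC/dt = 2π · dr/dt = 2π · 8 = 16π cm/s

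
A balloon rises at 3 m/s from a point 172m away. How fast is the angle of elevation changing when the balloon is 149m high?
0.009964 rad/s

tan(θ) = y/172
sec²(θ) · dθ/dt = (1/172) · dy/dt
dθ/dt = cos²(θ)/172 · 3 = 172/(172² + 149²) · 3
dθ/dt = 0.009964 rad/s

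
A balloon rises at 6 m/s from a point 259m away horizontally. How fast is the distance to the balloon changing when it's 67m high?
201√71570/35785 ≈ 1.503 m/s

z² = 259² + y²
z = √(259² + 67²) = √71570
dz/dt = y/z · dy/dt = 67/√71570 · 6 = 201√71570/35785 ≈ 1.503 m/s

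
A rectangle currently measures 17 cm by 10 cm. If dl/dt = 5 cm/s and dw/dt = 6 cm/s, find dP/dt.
22 cm/s

P = 2(l + w)
dP/dt = 2(dl/dt + dw/dt) = 2(5 + 6) = 22 cm/s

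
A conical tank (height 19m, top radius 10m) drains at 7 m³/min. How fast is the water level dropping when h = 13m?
2527/(16900π) ≈ 0.0476 m/min

r/h = 10/19, so r = (10/19)h
V = (1/3)πr²h = (1/3)π((10/19)h)²h = (100/1083)πh³
dV/dh = (100/361)πh²
dh/dt = (dV/dt)/(dV/dh) = -7/((100/361)π·13²) = -2527/(16900π) m/min
The level is dropping at 2527/(16900π) ≈ 0.0476 m/min.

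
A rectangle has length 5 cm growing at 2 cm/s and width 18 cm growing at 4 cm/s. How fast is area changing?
56 cm²/s

A = lw
dA/dt = w·dl/dt + l·dw/dt = 18·2 + 5·4 = 56 cm²/s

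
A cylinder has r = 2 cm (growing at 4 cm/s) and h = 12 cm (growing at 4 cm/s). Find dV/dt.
208π cm³/s

V = πr²h
dV/dt = 2πrh·dr/dt + πr²·dh/dt
= 2π(2)(12)(4) + π(2)²(4)
= 208π cm³/s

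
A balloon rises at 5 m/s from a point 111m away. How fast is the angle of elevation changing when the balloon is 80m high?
0.029646 rad/s

tan(θ) = y/111
sec²(θ) · dθ/dt = (1/111) · dy/dt
dθ/dt = cos²(θ)/111 · 5 = 111/(111² + 80²) · 5
dθ/dt = 0.029646 rad/s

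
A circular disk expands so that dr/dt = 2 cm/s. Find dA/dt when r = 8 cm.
32π cm²/s

A = πr²
dA/dt = 2πr · dr/dt = 2π(8)(2) = 32π cm²/s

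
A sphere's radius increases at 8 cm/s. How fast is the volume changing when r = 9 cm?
2592π cm³/s

V = (4/3)πr³
dV/dt = dV/dr · dr/dt = 4πr² · 8
At r = 9: dV/dt = 2592π cm³/s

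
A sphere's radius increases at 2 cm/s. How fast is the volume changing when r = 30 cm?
7200π cm³/s

V = (4/3)πr³
dV/dt = dV/dr · dr/dt = 4πr² · 2
At r = 30: dV/dt = 7200π cm³/s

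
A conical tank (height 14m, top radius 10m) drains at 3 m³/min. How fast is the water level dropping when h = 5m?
147/(625π) ≈ 0.07487 m/min

r/h = 10/14, so r = (5/7)h
V = (1/3)πr²h = (1/3)π((5/7)h)²h = (25/147)πh³
dV/dh = (25/49)πh²
dh/dt = (dV/dt)/(dV/dh) = -3/((25/49)π·5²) = -147/(625π) m/min
The level is dropping at 147/(625π) ≈ 0.07487 m/min.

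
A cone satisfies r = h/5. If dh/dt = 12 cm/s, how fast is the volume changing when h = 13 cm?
2028π/25 cm³/s

V = (1/3)π(h/5)²h = πh³/75
dV/dt = πh²/25 · 12
At h = 13: dV/dt = 2028π/25 cm³/s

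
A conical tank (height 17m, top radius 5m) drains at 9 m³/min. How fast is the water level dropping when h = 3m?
289/(25π) ≈ 3.68 m/min

r/h = 5/17, so r = (5/17)h
V = (1/3)πr²h = (1/3)π((5/17)h)²h = (25/867)πh³
dV/dh = (25/289)πh²
dh/dt = (dV/dt)/(dV/dh) = -9/((25/289)π·3²) = -289/(25π) m/min
The level is dropping at 289/(25π) ≈ 3.68 m/min.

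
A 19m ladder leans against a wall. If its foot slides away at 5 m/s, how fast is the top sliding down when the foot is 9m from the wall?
9√70/28 ≈ 2.689 m/s

x² + y² = 19²
2x·dx/dt + 2y·dy/dt = 0
dy/dt = -x/y · dx/dt = -9/(2√70) · 5 = -9√70/28 m/s
The top is descending at 9√70/28 ≈ 2.689 m/s.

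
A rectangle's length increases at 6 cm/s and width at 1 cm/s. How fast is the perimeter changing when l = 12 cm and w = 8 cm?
14 cm/s

P = 2(l + w)
dP/dt = 2(dl/dt + dw/dt) = 2(6 + 1) = 14 cm/s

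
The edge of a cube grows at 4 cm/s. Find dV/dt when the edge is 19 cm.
4332 cm³/s

V = s³
dV/dt = 3s² · ds/dt = 3·19²·4 = 4332 cm³/s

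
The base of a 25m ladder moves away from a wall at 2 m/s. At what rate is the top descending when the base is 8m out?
16√561/561 ≈ 0.6755 m/s

x² + y² = 25²
2x·dx/dt + 2y·dy/dt = 0
dy/dt = -x/y · dx/dt = -8/√561 · 2 = -16√561/561 m/s
The top is descending at 16√561/561 ≈ 0.6755 m/s.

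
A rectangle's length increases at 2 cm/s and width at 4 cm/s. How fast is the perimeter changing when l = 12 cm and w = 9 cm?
12 cm/s

P = 2(l + w)
dP/dt = 2(dl/dt + dw/dt) = 2(2 + 4) = 12 cm/s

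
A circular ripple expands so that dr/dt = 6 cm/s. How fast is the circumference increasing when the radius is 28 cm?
12π cm/s

C = 2πr
dC/dt = 2π · dr/dt = 2π · 6 = 12π cm/s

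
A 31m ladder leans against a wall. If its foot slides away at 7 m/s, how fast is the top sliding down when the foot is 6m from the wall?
42√37/185 ≈ 1.381 m/s

x² + y² = 31²
2x·dx/dt + 2y·dy/dt = 0
dy/dt = -x/y · dx/dt = -6/(5√37) · 7 = -42√37/185 m/s
The top is descending at 42√37/185 ≈ 1.381 m/s.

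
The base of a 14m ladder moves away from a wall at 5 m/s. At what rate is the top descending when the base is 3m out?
15√187/187 ≈ 1.097 m/s

x² + y² = 14²
2x·dx/dt + 2y·dy/dt = 0
dy/dt = -x/y · dx/dt = -3/√187 · 5 = -15√187/187 m/s
The top is descending at 15√187/187 ≈ 1.097 m/s.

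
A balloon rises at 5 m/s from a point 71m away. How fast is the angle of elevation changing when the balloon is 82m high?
0.030174 rad/s

tan(θ) = y/71
sec²(θ) · dθ/dt = (1/71) · dy/dt
dθ/dt = cos²(θ)/71 · 5 = 71/(71² + 82²) · 5
dθ/dt = 0.030174 rad/s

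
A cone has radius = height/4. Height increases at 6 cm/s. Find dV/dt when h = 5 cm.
75π/8 cm³/s

V = (1/3)π(h/4)²h = πh³/48
dV/dt = πh²/16 · 6
At h = 5: dV/dt = 75π/8 cm³/s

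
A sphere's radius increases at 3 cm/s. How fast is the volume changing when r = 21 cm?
5292π cm³/s

V = (4/3)πr³
dV/dt = dV/dr · dr/dt = 4πr² · 3
At r = 21: dV/dt = 5292π cm³/s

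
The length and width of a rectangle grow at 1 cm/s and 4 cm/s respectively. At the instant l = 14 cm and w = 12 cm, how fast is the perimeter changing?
10 cm/s

P = 2(l + w)
dP/dt = 2(dl/dt + dw/dt) = 2(1 + 4) = 10 cm/s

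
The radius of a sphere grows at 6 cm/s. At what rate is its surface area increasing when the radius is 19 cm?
912π cm²/s

S = 4πr²
dS/dt = dS/dr · dr/dt = 8πr · 6
At r = 19: dS/dt = 912π cm²/s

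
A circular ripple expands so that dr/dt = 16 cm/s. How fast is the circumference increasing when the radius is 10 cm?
32π cm/s

C = 2πr
dC/dt = 2π · dr/dt = 2π · 16 = 32π cm/s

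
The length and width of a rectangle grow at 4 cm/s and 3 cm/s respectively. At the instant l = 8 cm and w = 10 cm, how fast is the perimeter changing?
14 cm/s

P = 2(l + w)
dP/dt = 2(dl/dt + dw/dt) = 2(4 + 3) = 14 cm/s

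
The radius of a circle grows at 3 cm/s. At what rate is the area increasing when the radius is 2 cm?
12π cm²/s

A = πr²
dA/dt = 2πr · dr/dt = 2π(2)(3) = 12π cm²/s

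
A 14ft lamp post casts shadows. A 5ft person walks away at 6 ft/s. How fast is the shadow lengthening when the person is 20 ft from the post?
10/3 ft/s

By similar triangles: 14/(x+s) = 5/s
Solving: s = 5x/9
ds/dt = 5/9 · dx/dt = 5/9 · 6 = 10/3 ft/s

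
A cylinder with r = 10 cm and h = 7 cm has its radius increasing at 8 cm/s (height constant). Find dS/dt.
432π cm²/s

S = 2πrh + 2πr² (lateral + bases)
dS/dt = (2πh + 4πr)·dr/dt = (2π·7 + 4π·10)·8
= 432π cm²/s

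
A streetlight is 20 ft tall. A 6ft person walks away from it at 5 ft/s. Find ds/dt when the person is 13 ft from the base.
15/7 ft/s

By similar triangles: 20/(x+s) = 6/s
Solving: s = 6x/14
ds/dt = 6/14 · dx/dt = 3/7 · 5 = 15/7 ft/s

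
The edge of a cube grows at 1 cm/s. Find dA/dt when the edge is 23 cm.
276 cm²/s

A = 6s²
dA/dt = 12s · ds/dt = 12·23·1 = 276 cm²/s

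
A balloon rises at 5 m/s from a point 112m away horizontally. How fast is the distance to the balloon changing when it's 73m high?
365√17873/17873 ≈ 2.73 m/s

z² = 112² + y²
z = √(112² + 73²) = √17873
dz/dt = y/z · dy/dt = 73/√17873 · 5 = 365√17873/17873 ≈ 2.73 m/s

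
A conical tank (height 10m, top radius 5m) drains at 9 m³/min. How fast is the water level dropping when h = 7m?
36/(49π) ≈ 0.2339 m/min

r/h = 5/10, so r = (1/2)h
V = (1/3)πr²h = (1/3)π((1/2)h)²h = (1/12)πh³
dV/dh = (1/4)πh²
dh/dt = (dV/dt)/(dV/dh) = -9/((1/4)π·7²) = -36/(49π) m/min
The level is dropping at 36/(49π) ≈ 0.2339 m/min.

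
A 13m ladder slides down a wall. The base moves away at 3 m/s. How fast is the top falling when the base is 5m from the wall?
5/4 = 1.25 m/s

x² + y² = 13²
2x·dx/dt + 2y·dy/dt = 0
dy/dt = -x/y · dx/dt = -5/12 · 3 = -5/4 m/s
The top is descending at 5/4 = 1.25 m/s.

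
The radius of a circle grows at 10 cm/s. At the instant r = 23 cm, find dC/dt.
20π cm/s

C = 2πr
dC/dt = 2π · dr/dt = 2π · 10 = 20π cm/s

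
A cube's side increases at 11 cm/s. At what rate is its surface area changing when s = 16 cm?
2112 cm²/s

A = 6s²
dA/dt = 12s · ds/dt = 12·16·11 = 2112 cm²/s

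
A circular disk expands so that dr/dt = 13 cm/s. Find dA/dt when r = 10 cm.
260π cm²/s

A = πr²
dA/dt = 2πr · dr/dt = 2π(10)(13) = 260π cm²/s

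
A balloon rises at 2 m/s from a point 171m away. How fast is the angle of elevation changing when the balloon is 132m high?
0.007329 rad/s

tan(θ) = y/171
sec²(θ) · dθ/dt = (1/171) · dy/dt
dθ/dt = cos²(θ)/171 · 2 = 171/(171² + 132²) · 2
dθ/dt = 0.007329 rad/s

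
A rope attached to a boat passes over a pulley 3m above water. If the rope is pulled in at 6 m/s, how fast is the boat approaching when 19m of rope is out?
57√22/44 ≈ 6.076 m/s

rope² = x² + 3²
x = √(19² - 3²) = 4√22
dx/dt = (rope/x) · d(rope)/dt = (19/(4√22)) · (-6) = -57√22/44 m/s
The boat approaches at 57√22/44 ≈ 6.076 m/s.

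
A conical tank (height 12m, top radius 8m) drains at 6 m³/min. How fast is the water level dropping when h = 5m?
27/(50π) ≈ 0.1719 m/min

r/h = 8/12, so r = (2/3)h
V = (1/3)πr²h = (1/3)π((2/3)h)²h = (4/27)πh³
dV/dh = (4/9)πh²
dh/dt = (dV/dt)/(dV/dh) = -6/((4/9)π·5²) = -27/(50π) m/min
The level is dropping at 27/(50π) ≈ 0.1719 m/min.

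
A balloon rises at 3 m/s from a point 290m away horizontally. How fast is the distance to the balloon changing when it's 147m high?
441√105709/105709 ≈ 1.356 m/s

z² = 290² + y²
z = √(290² + 147²) = √105709
dz/dt = y/z · dy/dt = 147/√105709 · 3 = 441√105709/105709 ≈ 1.356 m/s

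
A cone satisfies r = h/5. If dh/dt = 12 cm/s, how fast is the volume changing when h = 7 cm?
588π/25 cm³/s

V = (1/3)π(h/5)²h = πh³/75
dV/dt = πh²/25 · 12
At h = 7: dV/dt = 588π/25 cm³/s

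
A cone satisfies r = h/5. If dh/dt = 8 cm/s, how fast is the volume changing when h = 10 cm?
32π cm³/s

V = (1/3)π(h/5)²h = πh³/75
dV/dt = πh²/25 · 8
At h = 10: dV/dt = 32π cm³/s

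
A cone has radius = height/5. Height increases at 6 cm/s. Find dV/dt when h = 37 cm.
8214π/25 cm³/s

V = (1/3)π(h/5)²h = πh³/75
dV/dt = πh²/25 · 6
At h = 37: dV/dt = 8214π/25 cm³/s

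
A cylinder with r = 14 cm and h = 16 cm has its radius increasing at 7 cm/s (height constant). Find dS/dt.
616π cm²/s

S = 2πrh + 2πr² (lateral + bases)
dS/dt = (2πh + 4πr)·dr/dt = (2π·16 + 4π·14)·7
= 616π cm²/s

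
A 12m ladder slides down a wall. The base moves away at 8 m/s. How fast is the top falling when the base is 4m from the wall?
2√2 ≈ 2.828 m/s

x² + y² = 12²
2x·dx/dt + 2y·dy/dt = 0
dy/dt = -x/y · dx/dt = -4/(8√2) · 8 = -2√2 m/s
The top is descending at 2√2 ≈ 2.828 m/s.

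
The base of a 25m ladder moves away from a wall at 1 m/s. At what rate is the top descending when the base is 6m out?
6√589/589 ≈ 0.2472 m/s

x² + y² = 25²
2x·dx/dt + 2y·dy/dt = 0
dy/dt = -x/y · dx/dt = -6/√589 · 1 = -6√589/589 m/s
The top is descending at 6√589/589 ≈ 0.2472 m/s.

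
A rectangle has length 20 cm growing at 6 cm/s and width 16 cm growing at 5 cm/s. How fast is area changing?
196 cm²/s

A = lw
dA/dt = w·dl/dt + l·dw/dt = 16·6 + 20·5 = 196 cm²/s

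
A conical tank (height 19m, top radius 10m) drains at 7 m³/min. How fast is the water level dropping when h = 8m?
2527/(6400π) ≈ 0.1257 m/min

r/h = 10/19, so r = (10/19)h
V = (1/3)πr²h = (1/3)π((10/19)h)²h = (100/1083)πh³
dV/dh = (100/361)πh²
dh/dt = (dV/dt)/(dV/dh) = -7/((100/361)π·8²) = -2527/(6400π) m/min
The level is dropping at 2527/(6400π) ≈ 0.1257 m/min.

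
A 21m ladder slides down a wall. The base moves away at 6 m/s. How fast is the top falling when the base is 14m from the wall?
12√5/5 ≈ 5.367 m/s

x² + y² = 21²
2x·dx/dt + 2y·dy/dt = 0
dy/dt = -x/y · dx/dt = -14/(7√5) · 6 = -12√5/5 m/s
The top is descending at 12√5/5 ≈ 5.367 m/s.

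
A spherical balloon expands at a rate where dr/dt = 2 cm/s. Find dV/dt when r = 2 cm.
32π cm³/s

V = (4/3)πr³
dV/dt = dV/dr · dr/dt = 4πr² · 2
At r = 2: dV/dt = 32π cm³/s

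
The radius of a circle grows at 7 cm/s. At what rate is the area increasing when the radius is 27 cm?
378π cm²/s

A = πr²
dA/dt = 2πr · dr/dt = 2π(27)(7) = 378π cm²/s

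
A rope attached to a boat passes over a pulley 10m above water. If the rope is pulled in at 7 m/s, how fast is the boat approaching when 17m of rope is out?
17√21/9 ≈ 8.656 m/s

rope² = x² + 10²
x = √(17² - 10²) = 3√21
dx/dt = (rope/x) · d(rope)/dt = (17/(3√21)) · (-7) = -17√21/9 m/s
The boat approaches at 17√21/9 ≈ 8.656 m/s.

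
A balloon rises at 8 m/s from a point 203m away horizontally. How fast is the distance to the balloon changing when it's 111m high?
444√53530/26765 ≈ 3.838 m/s

z² = 203² + y²
z = √(203² + 111²) = √53530
dz/dt = y/z · dy/dt = 111/√53530 · 8 = 444√53530/26765 ≈ 3.838 m/s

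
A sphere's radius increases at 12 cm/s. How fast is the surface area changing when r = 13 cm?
1248π cm²/s

S = 4πr²
dS/dt = dS/dr · dr/dt = 8πr · 12
At r = 13: dS/dt = 1248π cm²/s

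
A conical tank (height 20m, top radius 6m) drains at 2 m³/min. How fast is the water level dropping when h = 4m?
25/(18π) ≈ 0.4421 m/min

r/h = 6/20, so r = (3/10)h
V = (1/3)πr²h = (1/3)π((3/10)h)²h = (3/100)πh³
dV/dh = (9/100)πh²
dh/dt = (dV/dt)/(dV/dh) = -2/((9/100)π·4²) = -25/(18π) m/min
The level is dropping at 25/(18π) ≈ 0.4421 m/min.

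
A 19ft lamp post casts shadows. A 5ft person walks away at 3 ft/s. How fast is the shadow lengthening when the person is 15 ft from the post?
15/14 ft/s

By similar triangles: 19/(x+s) = 5/s
Solving: s = 5x/14
ds/dt = 5/14 · dx/dt = 5/14 · 3 = 15/14 ft/s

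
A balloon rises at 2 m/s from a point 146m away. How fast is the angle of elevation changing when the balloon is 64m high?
0.011491 rad/s

tan(θ) = y/146
sec²(θ) · dθ/dt = (1/146) · dy/dt
dθ/dt = cos²(θ)/146 · 2 = 146/(146² + 64²) · 2
dθ/dt = 0.011491 rad/s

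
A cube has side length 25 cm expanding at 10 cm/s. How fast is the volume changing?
18750 cm³/s

V = s³
dV/dt = 3s² · ds/dt = 3·25²·10 = 18750 cm³/s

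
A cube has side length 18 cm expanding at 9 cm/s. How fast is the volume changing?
8748 cm³/s

V = s³
dV/dt = 3s² · ds/dt = 3·18²·9 = 8748 cm³/s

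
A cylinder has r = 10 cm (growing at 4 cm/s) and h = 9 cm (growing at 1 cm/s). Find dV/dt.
820π cm³/s

V = πr²h
dV/dt = 2πrh·dr/dt + πr²·dh/dt
= 2π(10)(9)(4) + π(10)²(1)
= 820π cm³/s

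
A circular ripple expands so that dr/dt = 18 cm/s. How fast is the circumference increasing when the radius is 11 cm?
36π cm/s

C = 2πr
dC/dt = 2π · dr/dt = 2π · 18 = 36π cm/s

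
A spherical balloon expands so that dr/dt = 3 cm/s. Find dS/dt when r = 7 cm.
168π cm²/s

S = 4πr²
dS/dt = dS/dr · dr/dt = 8πr · 3
At r = 7: dS/dt = 168π cm²/s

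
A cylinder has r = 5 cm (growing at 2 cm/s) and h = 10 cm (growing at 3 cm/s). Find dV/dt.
275π cm³/s

V = πr²h
dV/dt = 2πrh·dr/dt + πr²·dh/dt
= 2π(5)(10)(2) + π(5)²(3)
= 275π cm³/s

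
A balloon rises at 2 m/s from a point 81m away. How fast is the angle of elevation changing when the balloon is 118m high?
0.007908 rad/s

tan(θ) = y/81
sec²(θ) · dθ/dt = (1/81) · dy/dt
dθ/dt = cos²(θ)/81 · 2 = 81/(81² + 118²) · 2
dθ/dt = 0.007908 rad/s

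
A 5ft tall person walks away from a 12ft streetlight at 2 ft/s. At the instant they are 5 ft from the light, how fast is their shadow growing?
10/7 ft/s

By similar triangles: 12/(x+s) = 5/s
Solving: s = 5x/7
ds/dt = 5/7 · dx/dt = 5/7 · 2 = 10/7 ft/s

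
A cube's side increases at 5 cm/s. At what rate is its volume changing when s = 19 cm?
5415 cm³/s

V = s³
dV/dt = 3s² · ds/dt = 3·19²·5 = 5415 cm³/s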